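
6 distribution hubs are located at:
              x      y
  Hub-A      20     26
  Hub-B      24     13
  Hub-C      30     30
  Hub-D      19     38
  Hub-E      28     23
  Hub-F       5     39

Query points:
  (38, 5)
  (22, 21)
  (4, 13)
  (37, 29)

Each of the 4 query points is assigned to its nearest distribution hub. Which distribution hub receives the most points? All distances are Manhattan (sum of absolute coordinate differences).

(38, 5) — d to each: Hub-A:39, Hub-B:22, Hub-C:33, Hub-D:52, Hub-E:28, Hub-F:67 → nearest is Hub-B
(22, 21) — d to each: Hub-A:7, Hub-B:10, Hub-C:17, Hub-D:20, Hub-E:8, Hub-F:35 → nearest is Hub-A
(4, 13) — d to each: Hub-A:29, Hub-B:20, Hub-C:43, Hub-D:40, Hub-E:34, Hub-F:27 → nearest is Hub-B
(37, 29) — d to each: Hub-A:20, Hub-B:29, Hub-C:8, Hub-D:27, Hub-E:15, Hub-F:42 → nearest is Hub-C
Tally — Hub-A:1, Hub-B:2, Hub-C:1. Hub-B captures the most (2).

Hub-B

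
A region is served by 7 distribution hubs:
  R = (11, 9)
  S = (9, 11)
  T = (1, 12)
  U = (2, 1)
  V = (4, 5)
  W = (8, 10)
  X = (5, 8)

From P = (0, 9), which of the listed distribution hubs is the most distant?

Since √ is increasing, it suffices to compare squared distances:
|PR|² = (0−11)² + (9−9)² = 121 + 0 = 121
|PS|² = (0−9)² + (9−11)² = 81 + 4 = 85
|PT|² = (0−1)² + (9−12)² = 1 + 9 = 10
|PU|² = (0−2)² + (9−1)² = 4 + 64 = 68
|PV|² = (0−4)² + (9−5)² = 16 + 16 = 32
|PW|² = (0−8)² + (9−10)² = 64 + 1 = 65
|PX|² = (0−5)² + (9−8)² = 25 + 1 = 26
The largest is to R.

R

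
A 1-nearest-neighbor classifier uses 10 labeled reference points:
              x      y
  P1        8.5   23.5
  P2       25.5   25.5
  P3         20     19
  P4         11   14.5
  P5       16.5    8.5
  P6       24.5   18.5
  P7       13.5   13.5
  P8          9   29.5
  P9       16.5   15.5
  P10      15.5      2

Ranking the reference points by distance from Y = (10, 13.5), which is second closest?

Squared Euclidean distances:
|YP1|² = (10−8.5)² + (13.5−23.5)² = 2.25 + 100 = 102.25
|YP2|² = (10−25.5)² + (13.5−25.5)² = 240.25 + 144 = 384.25
|YP3|² = (10−20)² + (13.5−19)² = 100 + 30.25 = 130.25
|YP4|² = (10−11)² + (13.5−14.5)² = 1 + 1 = 2
|YP5|² = (10−16.5)² + (13.5−8.5)² = 42.25 + 25 = 67.25
|YP6|² = (10−24.5)² + (13.5−18.5)² = 210.25 + 25 = 235.25
|YP7|² = (10−13.5)² + (13.5−13.5)² = 12.25 + 0 = 12.25
|YP8|² = (10−9)² + (13.5−29.5)² = 1 + 256 = 257
|YP9|² = (10−16.5)² + (13.5−15.5)² = 42.25 + 4 = 46.25
d²(Y, P10) = (10−15.5)² + (13.5−2)² = 30.25 + 132.25 = 162.5
Sorted ascending: P4, P7, P9, … — the second-nearest is P7.

P7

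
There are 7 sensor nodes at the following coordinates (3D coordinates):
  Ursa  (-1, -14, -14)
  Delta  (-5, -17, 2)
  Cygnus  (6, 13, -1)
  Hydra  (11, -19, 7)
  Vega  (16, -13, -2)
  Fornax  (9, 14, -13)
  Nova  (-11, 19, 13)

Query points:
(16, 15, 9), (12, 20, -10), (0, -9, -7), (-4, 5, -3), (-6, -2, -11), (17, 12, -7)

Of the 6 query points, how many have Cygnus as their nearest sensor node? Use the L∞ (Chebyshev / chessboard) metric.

(16, 15, 9) — d to each: Ursa:29, Delta:32, Cygnus:10, Hydra:34, Vega:28, Fornax:22, Nova:27 → nearest is Cygnus
(12, 20, -10) — d to each: Ursa:34, Delta:37, Cygnus:9, Hydra:39, Vega:33, Fornax:6, Nova:23 → nearest is Fornax
(0, -9, -7) — d to each: Ursa:7, Delta:9, Cygnus:22, Hydra:14, Vega:16, Fornax:23, Nova:28 → nearest is Ursa
(-4, 5, -3) — d to each: Ursa:19, Delta:22, Cygnus:10, Hydra:24, Vega:20, Fornax:13, Nova:16 → nearest is Cygnus
(-6, -2, -11) — d to each: Ursa:12, Delta:15, Cygnus:15, Hydra:18, Vega:22, Fornax:16, Nova:24 → nearest is Ursa
(17, 12, -7) — d to each: Ursa:26, Delta:29, Cygnus:11, Hydra:31, Vega:25, Fornax:8, Nova:28 → nearest is Fornax
2 of the 6 points have Cygnus as nearest.

2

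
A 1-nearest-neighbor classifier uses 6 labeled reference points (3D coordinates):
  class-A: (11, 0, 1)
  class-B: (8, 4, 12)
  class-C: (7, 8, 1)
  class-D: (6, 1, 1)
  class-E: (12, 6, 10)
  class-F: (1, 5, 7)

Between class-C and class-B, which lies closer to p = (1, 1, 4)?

class-C

Compare squared distances:
d²(p, class-C) = (1−7)² + (1−8)² + (4−1)² = 36 + 49 + 9 = 94
d²(p, class-B) = (1−8)² + (1−4)² + (4−12)² = 49 + 9 + 64 = 122
94 < 122, so class-C is closer.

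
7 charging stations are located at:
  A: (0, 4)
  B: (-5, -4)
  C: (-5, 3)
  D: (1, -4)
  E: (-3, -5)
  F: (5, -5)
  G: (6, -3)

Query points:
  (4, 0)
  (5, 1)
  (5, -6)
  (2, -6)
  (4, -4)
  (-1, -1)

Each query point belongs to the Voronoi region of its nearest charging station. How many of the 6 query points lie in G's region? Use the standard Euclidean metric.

(4, 0) — d² to each: A:32, B:97, C:90, D:25, E:74, F:26, G:13 → nearest is G
(5, 1) — d² to each: A:34, B:125, C:104, D:41, E:100, F:36, G:17 → nearest is G
(5, -6) — d² to each: A:125, B:104, C:181, D:20, E:65, F:1, G:10 → nearest is F
(2, -6) — d² to each: A:104, B:53, C:130, D:5, E:26, F:10, G:25 → nearest is D
(4, -4) — d² to each: A:80, B:81, C:130, D:9, E:50, F:2, G:5 → nearest is F
(-1, -1) — d² to each: A:26, B:25, C:32, D:13, E:20, F:52, G:53 → nearest is D
2 of the 6 points have G as nearest.

2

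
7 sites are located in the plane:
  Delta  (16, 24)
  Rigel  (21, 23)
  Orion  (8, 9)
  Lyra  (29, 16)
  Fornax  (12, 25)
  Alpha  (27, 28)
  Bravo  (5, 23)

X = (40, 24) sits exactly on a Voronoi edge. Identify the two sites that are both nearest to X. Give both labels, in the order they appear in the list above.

Lyra and Alpha

Squared distances from X to each site:
d²(X, Delta) = (40−16)² + (24−24)² = 576 + 0 = 576
d²(X, Rigel) = (40−21)² + (24−23)² = 361 + 1 = 362
d²(X, Orion) = (40−8)² + (24−9)² = 1024 + 225 = 1249
d²(X, Lyra) = (40−29)² + (24−16)² = 121 + 64 = 185
d²(X, Fornax) = (40−12)² + (24−25)² = 784 + 1 = 785
d²(X, Alpha) = (40−27)² + (24−28)² = 169 + 16 = 185
d²(X, Bravo) = (40−5)² + (24−23)² = 1225 + 1 = 1226
X is equidistant from Lyra and Alpha (both at squared distance 185), and every other site is strictly farther — so X lies on the Lyra–Alpha Voronoi edge.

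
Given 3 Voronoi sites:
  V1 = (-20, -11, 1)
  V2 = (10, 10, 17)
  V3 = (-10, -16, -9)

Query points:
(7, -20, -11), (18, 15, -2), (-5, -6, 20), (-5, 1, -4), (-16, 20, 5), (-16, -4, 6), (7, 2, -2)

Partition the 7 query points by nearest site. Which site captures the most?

V2

(7, -20, -11) — d² to each: V1:954, V2:1693, V3:309 → nearest is V3
(18, 15, -2) — d² to each: V1:2129, V2:450, V3:1794 → nearest is V2
(-5, -6, 20) — d² to each: V1:611, V2:490, V3:966 → nearest is V2
(-5, 1, -4) — d² to each: V1:394, V2:747, V3:339 → nearest is V3
(-16, 20, 5) — d² to each: V1:993, V2:920, V3:1528 → nearest is V2
(-16, -4, 6) — d² to each: V1:90, V2:993, V3:405 → nearest is V1
(7, 2, -2) — d² to each: V1:907, V2:434, V3:662 → nearest is V2
Tally — V1:1, V2:4, V3:2. V2 captures the most (4).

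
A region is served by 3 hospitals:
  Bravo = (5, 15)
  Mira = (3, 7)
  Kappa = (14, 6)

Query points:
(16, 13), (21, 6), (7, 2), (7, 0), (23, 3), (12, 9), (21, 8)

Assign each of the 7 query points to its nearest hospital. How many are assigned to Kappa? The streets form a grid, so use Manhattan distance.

(16, 13) — d to each: Bravo:13, Mira:19, Kappa:9 → nearest is Kappa
(21, 6) — d to each: Bravo:25, Mira:19, Kappa:7 → nearest is Kappa
(7, 2) — d to each: Bravo:15, Mira:9, Kappa:11 → nearest is Mira
(7, 0) — d to each: Bravo:17, Mira:11, Kappa:13 → nearest is Mira
(23, 3) — d to each: Bravo:30, Mira:24, Kappa:12 → nearest is Kappa
(12, 9) — d to each: Bravo:13, Mira:11, Kappa:5 → nearest is Kappa
(21, 8) — d to each: Bravo:23, Mira:19, Kappa:9 → nearest is Kappa
5 of the 7 points have Kappa as nearest.

5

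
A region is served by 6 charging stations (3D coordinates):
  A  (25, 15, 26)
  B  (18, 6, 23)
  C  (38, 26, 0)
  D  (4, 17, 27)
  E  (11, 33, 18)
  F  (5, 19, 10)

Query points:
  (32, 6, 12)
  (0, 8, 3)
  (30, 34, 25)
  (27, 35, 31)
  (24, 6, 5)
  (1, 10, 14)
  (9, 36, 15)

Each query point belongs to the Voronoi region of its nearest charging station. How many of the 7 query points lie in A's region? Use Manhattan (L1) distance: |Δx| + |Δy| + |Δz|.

(32, 6, 12) — d to each: A:30, B:25, C:38, D:54, E:54, F:42 → nearest is B
(0, 8, 3) — d to each: A:55, B:40, C:59, D:37, E:51, F:23 → nearest is F
(30, 34, 25) — d to each: A:25, B:42, C:41, D:45, E:27, F:55 → nearest is A
(27, 35, 31) — d to each: A:27, B:46, C:51, D:45, E:31, F:59 → nearest is A
(24, 6, 5) — d to each: A:31, B:24, C:39, D:53, E:53, F:37 → nearest is B
(1, 10, 14) — d to each: A:41, B:30, C:67, D:23, E:37, F:17 → nearest is F
(9, 36, 15) — d to each: A:48, B:47, C:54, D:36, E:8, F:26 → nearest is E
2 of the 7 points have A as nearest.

2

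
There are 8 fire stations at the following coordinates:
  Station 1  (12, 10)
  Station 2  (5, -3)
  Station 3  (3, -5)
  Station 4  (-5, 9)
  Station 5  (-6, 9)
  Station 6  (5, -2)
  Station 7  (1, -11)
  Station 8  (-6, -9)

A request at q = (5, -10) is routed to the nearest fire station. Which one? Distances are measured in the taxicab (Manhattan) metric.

d(q, Station 1) = 7 + 20 = 27
d(q, Station 2) = 0 + 7 = 7
d(q, Station 3) = 2 + 5 = 7
d(q, Station 4) = 10 + 19 = 29
d(q, Station 5) = 11 + 19 = 30
d(q, Station 6) = 0 + 8 = 8
d(q, Station 7) = 4 + 1 = 5
d(q, Station 8) = 11 + 1 = 12
Station 7 is nearest.

Station 7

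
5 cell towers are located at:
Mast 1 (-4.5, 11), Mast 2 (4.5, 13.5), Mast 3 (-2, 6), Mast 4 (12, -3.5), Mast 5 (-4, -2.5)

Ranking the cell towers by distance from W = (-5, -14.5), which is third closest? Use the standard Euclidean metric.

Mast 3

Squared Euclidean distances:
d²(W, Mast 1) = (-5−(-4.5))² + (-14.5−11)² = 0.25 + 650.25 = 650.5
d²(W, Mast 2) = (-5−4.5)² + (-14.5−13.5)² = 90.25 + 784 = 874.25
d²(W, Mast 3) = (-5−(-2))² + (-14.5−6)² = 9 + 420.25 = 429.25
d²(W, Mast 4) = (-5−12)² + (-14.5−(-3.5))² = 289 + 121 = 410
d²(W, Mast 5) = (-5−(-4))² + (-14.5−(-2.5))² = 1 + 144 = 145
Sorted ascending: Mast 5, Mast 4, Mast 3, Mast 1, … — the third-nearest is Mast 3.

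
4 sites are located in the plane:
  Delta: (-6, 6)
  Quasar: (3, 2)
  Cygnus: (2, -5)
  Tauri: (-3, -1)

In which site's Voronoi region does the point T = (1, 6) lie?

Quasar

Since √ is increasing, it suffices to compare squared distances:
d²(T, Delta) = 49 + 0 = 49
d²(T, Quasar) = 4 + 16 = 20
d²(T, Cygnus) = 1 + 121 = 122
d²(T, Tauri) = 16 + 49 = 65
The smallest is to Quasar, so T lies in the Voronoi region of Quasar.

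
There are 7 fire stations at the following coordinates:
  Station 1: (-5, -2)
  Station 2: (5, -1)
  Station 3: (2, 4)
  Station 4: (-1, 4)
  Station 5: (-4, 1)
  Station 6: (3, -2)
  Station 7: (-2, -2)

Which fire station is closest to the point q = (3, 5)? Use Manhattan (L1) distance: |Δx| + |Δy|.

d(q, Station 1) = |3−(-5)| + |5−(-2)| = 8 + 7 = 15
d(q, Station 2) = |3−5| + |5−(-1)| = 2 + 6 = 8
d(q, Station 3) = |3−2| + |5−4| = 1 + 1 = 2
d(q, Station 4) = |3−(-1)| + |5−4| = 4 + 1 = 5
d(q, Station 5) = |3−(-4)| + |5−1| = 7 + 4 = 11
d(q, Station 6) = |3−3| + |5−(-2)| = 0 + 7 = 7
d(q, Station 7) = |3−(-2)| + |5−(-2)| = 5 + 7 = 12
Minimum is at Station 3.

Station 3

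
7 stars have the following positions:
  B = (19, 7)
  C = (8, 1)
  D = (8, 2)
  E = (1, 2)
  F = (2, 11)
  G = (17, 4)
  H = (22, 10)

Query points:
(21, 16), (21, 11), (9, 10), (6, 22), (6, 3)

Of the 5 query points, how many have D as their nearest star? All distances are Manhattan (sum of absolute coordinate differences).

1

(21, 16) — d to each: B:11, C:28, D:27, E:34, F:24, G:16, H:7 → nearest is H
(21, 11) — d to each: B:6, C:23, D:22, E:29, F:19, G:11, H:2 → nearest is H
(9, 10) — d to each: B:13, C:10, D:9, E:16, F:8, G:14, H:13 → nearest is F
(6, 22) — d to each: B:28, C:23, D:22, E:25, F:15, G:29, H:28 → nearest is F
(6, 3) — d to each: B:17, C:4, D:3, E:6, F:12, G:12, H:23 → nearest is D
1 of the 5 points has D as nearest.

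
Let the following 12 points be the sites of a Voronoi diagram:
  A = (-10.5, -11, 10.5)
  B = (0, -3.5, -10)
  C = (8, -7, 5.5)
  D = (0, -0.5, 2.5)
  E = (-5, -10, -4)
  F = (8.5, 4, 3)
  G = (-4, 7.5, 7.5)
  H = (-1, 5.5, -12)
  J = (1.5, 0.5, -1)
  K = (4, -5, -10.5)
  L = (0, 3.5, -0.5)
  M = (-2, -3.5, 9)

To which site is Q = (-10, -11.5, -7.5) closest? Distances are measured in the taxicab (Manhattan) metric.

E

d(Q,A) = |-10−(-10.5)| + |-11.5−(-11)| + |-7.5−10.5| = 0.5 + 0.5 + 18 = 19
d(Q,B) = |-10−0| + |-11.5−(-3.5)| + |-7.5−(-10)| = 10 + 8 + 2.5 = 20.5
d(Q,C) = |-10−8| + |-11.5−(-7)| + |-7.5−5.5| = 18 + 4.5 + 13 = 35.5
d(Q,D) = |-10−0| + |-11.5−(-0.5)| + |-7.5−2.5| = 10 + 11 + 10 = 31
d(Q,E) = |-10−(-5)| + |-11.5−(-10)| + |-7.5−(-4)| = 5 + 1.5 + 3.5 = 10
d(Q,F) = |-10−8.5| + |-11.5−4| + |-7.5−3| = 18.5 + 15.5 + 10.5 = 44.5
d(Q,G) = |-10−(-4)| + |-11.5−7.5| + |-7.5−7.5| = 6 + 19 + 15 = 40
d(Q,H) = |-10−(-1)| + |-11.5−5.5| + |-7.5−(-12)| = 9 + 17 + 4.5 = 30.5
d(Q,J) = |-10−1.5| + |-11.5−0.5| + |-7.5−(-1)| = 11.5 + 12 + 6.5 = 30
d(Q,K) = |-10−4| + |-11.5−(-5)| + |-7.5−(-10.5)| = 14 + 6.5 + 3 = 23.5
d(Q,L) = |-10−0| + |-11.5−3.5| + |-7.5−(-0.5)| = 10 + 15 + 7 = 32
d(Q,M) = |-10−(-2)| + |-11.5−(-3.5)| + |-7.5−9| = 8 + 8 + 16.5 = 32.5
The smallest is to E, so Q lies in the Voronoi region of E.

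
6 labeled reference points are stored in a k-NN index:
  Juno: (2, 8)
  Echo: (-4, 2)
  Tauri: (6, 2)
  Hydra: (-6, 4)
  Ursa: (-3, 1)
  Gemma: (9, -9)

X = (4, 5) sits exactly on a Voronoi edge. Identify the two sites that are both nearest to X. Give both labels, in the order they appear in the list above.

Squared distances from X to each site:
d²(X, Juno) = (4−2)² + (5−8)² = 4 + 9 = 13
d²(X, Echo) = (4−(-4))² + (5−2)² = 64 + 9 = 73
d²(X, Tauri) = (4−6)² + (5−2)² = 4 + 9 = 13
d²(X, Hydra) = (4−(-6))² + (5−4)² = 100 + 1 = 101
d²(X, Ursa) = (4−(-3))² + (5−1)² = 49 + 16 = 65
d²(X, Gemma) = (4−9)² + (5−(-9))² = 25 + 196 = 221
X is equidistant from Juno and Tauri (both at squared distance 13), and every other site is strictly farther — so X lies on the Juno–Tauri Voronoi edge.

Juno and Tauri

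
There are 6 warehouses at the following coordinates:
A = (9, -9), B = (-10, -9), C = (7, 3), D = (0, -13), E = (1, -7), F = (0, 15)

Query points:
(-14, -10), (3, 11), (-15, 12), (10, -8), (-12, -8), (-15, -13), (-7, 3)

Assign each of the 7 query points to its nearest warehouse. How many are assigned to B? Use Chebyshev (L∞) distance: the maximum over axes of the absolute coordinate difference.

(-14, -10) — d to each: A:23, B:4, C:21, D:14, E:15, F:25 → nearest is B
(3, 11) — d to each: A:20, B:20, C:8, D:24, E:18, F:4 → nearest is F
(-15, 12) — d to each: A:24, B:21, C:22, D:25, E:19, F:15 → nearest is F
(10, -8) — d to each: A:1, B:20, C:11, D:10, E:9, F:23 → nearest is A
(-12, -8) — d to each: A:21, B:2, C:19, D:12, E:13, F:23 → nearest is B
(-15, -13) — d to each: A:24, B:5, C:22, D:15, E:16, F:28 → nearest is B
(-7, 3) — d to each: A:16, B:12, C:14, D:16, E:10, F:12 → nearest is E
3 of the 7 points have B as nearest.

3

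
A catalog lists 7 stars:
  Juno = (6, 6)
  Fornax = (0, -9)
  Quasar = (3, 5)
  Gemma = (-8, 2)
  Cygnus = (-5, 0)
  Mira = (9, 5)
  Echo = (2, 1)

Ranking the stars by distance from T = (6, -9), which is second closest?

Since √ is increasing, it suffices to compare squared distances:
d²(T, Juno) = (6−6)² + (-9−6)² = 0 + 225 = 225
d²(T, Fornax) = (6−0)² + (-9−(-9))² = 36 + 0 = 36
d²(T, Quasar) = (6−3)² + (-9−5)² = 9 + 196 = 205
d²(T, Gemma) = (6−(-8))² + (-9−2)² = 196 + 121 = 317
d²(T, Cygnus) = (6−(-5))² + (-9−0)² = 121 + 81 = 202
d²(T, Mira) = (6−9)² + (-9−5)² = 9 + 196 = 205
d²(T, Echo) = (6−2)² + (-9−1)² = 16 + 100 = 116
Sorted ascending: Fornax, Echo, Cygnus, … — the second-nearest is Echo.

Echo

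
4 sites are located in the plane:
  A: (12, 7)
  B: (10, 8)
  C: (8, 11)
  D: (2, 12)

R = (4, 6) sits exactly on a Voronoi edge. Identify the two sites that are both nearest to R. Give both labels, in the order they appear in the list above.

B and D

Squared distances from R to each site:
|RA|² = (4−12)² + (6−7)² = 64 + 1 = 65
|RB|² = (4−10)² + (6−8)² = 36 + 4 = 40
|RC|² = (4−8)² + (6−11)² = 16 + 25 = 41
|RD|² = (4−2)² + (6−12)² = 4 + 36 = 40
R is equidistant from B and D (both at squared distance 40), and every other site is strictly farther — so R lies on the B–D Voronoi edge.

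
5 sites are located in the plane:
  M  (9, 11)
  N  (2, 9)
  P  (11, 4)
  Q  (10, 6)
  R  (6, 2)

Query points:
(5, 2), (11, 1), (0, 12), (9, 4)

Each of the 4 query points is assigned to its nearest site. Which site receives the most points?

(5, 2) — d² to each: M:97, N:58, P:40, Q:41, R:1 → nearest is R
(11, 1) — d² to each: M:104, N:145, P:9, Q:26, R:26 → nearest is P
(0, 12) — d² to each: M:82, N:13, P:185, Q:136, R:136 → nearest is N
(9, 4) — d² to each: M:49, N:74, P:4, Q:5, R:13 → nearest is P
Tally — N:1, P:2, R:1. P captures the most (2).

P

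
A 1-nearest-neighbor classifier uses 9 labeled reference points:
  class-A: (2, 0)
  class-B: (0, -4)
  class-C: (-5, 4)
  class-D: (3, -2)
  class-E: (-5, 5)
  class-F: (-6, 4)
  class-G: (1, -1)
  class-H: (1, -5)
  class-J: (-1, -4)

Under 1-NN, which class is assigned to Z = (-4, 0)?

Since √ is increasing, it suffices to compare squared distances:
d²(Z, class-A) = (-4−2)² + (0−0)² = 36 + 0 = 36
d²(Z, class-B) = (-4−0)² + (0−(-4))² = 16 + 16 = 32
d²(Z, class-C) = (-4−(-5))² + (0−4)² = 1 + 16 = 17
d²(Z, class-D) = (-4−3)² + (0−(-2))² = 49 + 4 = 53
d²(Z, class-E) = (-4−(-5))² + (0−5)² = 1 + 25 = 26
d²(Z, class-F) = (-4−(-6))² + (0−4)² = 4 + 16 = 20
d²(Z, class-G) = (-4−1)² + (0−(-1))² = 25 + 1 = 26
d²(Z, class-H) = (-4−1)² + (0−(-5))² = 25 + 25 = 50
d²(Z, class-J) = (-4−(-1))² + (0−(-4))² = 9 + 16 = 25
The smallest is to class-C, so Z lies in the Voronoi region of class-C.

class-C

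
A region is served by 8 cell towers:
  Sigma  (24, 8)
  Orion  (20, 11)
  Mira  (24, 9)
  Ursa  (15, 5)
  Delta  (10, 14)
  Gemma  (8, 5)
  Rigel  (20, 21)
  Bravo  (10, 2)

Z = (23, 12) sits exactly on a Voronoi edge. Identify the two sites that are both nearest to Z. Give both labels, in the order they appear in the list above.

Squared distances from Z to each site:
d²(Z, Sigma) = (23−24)² + (12−8)² = 1 + 16 = 17
d²(Z, Orion) = (23−20)² + (12−11)² = 9 + 1 = 10
d²(Z, Mira) = (23−24)² + (12−9)² = 1 + 9 = 10
d²(Z, Ursa) = (23−15)² + (12−5)² = 64 + 49 = 113
d²(Z, Delta) = (23−10)² + (12−14)² = 169 + 4 = 173
d²(Z, Gemma) = (23−8)² + (12−5)² = 225 + 49 = 274
d²(Z, Rigel) = (23−20)² + (12−21)² = 9 + 81 = 90
d²(Z, Bravo) = (23−10)² + (12−2)² = 169 + 100 = 269
Z is equidistant from Orion and Mira (both at squared distance 10), and every other site is strictly farther — so Z lies on the Orion–Mira Voronoi edge.

Orion and Mira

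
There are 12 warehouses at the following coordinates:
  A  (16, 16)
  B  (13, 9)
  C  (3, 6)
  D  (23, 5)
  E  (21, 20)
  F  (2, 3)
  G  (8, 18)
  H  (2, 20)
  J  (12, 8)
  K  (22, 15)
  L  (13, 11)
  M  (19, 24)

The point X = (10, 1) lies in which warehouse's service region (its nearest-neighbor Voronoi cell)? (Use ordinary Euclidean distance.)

Since √ is increasing, it suffices to compare squared distances:
|XA|² = 36 + 225 = 261
|XB|² = 9 + 64 = 73
|XC|² = 49 + 25 = 74
|XD|² = 169 + 16 = 185
|XE|² = 121 + 361 = 482
|XF|² = 64 + 4 = 68
|XG|² = 4 + 289 = 293
|XH|² = 64 + 361 = 425
|XJ|² = 4 + 49 = 53
|XK|² = 144 + 196 = 340
|XL|² = 9 + 100 = 109
|XM|² = 81 + 529 = 610
Minimum is at J.

J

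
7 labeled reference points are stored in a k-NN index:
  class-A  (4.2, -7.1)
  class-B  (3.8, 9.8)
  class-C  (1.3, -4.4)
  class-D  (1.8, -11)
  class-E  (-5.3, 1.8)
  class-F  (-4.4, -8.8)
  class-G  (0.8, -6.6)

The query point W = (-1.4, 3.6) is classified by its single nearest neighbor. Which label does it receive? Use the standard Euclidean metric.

Squared Euclidean distances:
d²(W, class-A) = 31.36 + 114.49 = 145.85
d²(W, class-B) = 27.04 + 38.44 = 65.48
d²(W, class-C) = 7.29 + 64 = 71.29
d²(W, class-D) = 10.24 + 213.16 = 223.4
d²(W, class-E) = 15.21 + 3.24 = 18.45
d²(W, class-F) = 9 + 153.76 = 162.76
d²(W, class-G) = 4.84 + 104.04 = 108.88
class-E is nearest.

class-E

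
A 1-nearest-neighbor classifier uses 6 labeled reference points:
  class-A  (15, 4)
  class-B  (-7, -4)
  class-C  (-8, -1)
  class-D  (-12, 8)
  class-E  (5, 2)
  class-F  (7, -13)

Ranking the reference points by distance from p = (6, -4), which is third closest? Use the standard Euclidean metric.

class-A

Since √ is increasing, it suffices to compare squared distances:
d²(p, class-A) = (6−15)² + (-4−4)² = 81 + 64 = 145
d²(p, class-B) = (6−(-7))² + (-4−(-4))² = 169 + 0 = 169
d²(p, class-C) = (6−(-8))² + (-4−(-1))² = 196 + 9 = 205
d²(p, class-D) = (6−(-12))² + (-4−8)² = 324 + 144 = 468
d²(p, class-E) = (6−5)² + (-4−2)² = 1 + 36 = 37
d²(p, class-F) = (6−7)² + (-4−(-13))² = 1 + 81 = 82
Sorted ascending: class-E, class-F, class-A, class-B, … — the third-nearest is class-A.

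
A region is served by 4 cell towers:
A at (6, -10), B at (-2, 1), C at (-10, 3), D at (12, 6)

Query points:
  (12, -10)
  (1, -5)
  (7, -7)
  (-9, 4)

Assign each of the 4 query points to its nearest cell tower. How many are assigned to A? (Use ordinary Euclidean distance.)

(12, -10) — d² to each: A:36, B:317, C:653, D:256 → nearest is A
(1, -5) — d² to each: A:50, B:45, C:185, D:242 → nearest is B
(7, -7) — d² to each: A:10, B:145, C:389, D:194 → nearest is A
(-9, 4) — d² to each: A:421, B:58, C:2, D:445 → nearest is C
2 of the 4 points have A as nearest.

2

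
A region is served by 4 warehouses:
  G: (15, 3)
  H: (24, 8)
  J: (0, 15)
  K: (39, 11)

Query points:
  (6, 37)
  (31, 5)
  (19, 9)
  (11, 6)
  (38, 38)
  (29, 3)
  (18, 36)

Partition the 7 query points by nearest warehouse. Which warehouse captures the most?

(6, 37) — d² to each: G:1237, H:1165, J:520, K:1765 → nearest is J
(31, 5) — d² to each: G:260, H:58, J:1061, K:100 → nearest is H
(19, 9) — d² to each: G:52, H:26, J:397, K:404 → nearest is H
(11, 6) — d² to each: G:25, H:173, J:202, K:809 → nearest is G
(38, 38) — d² to each: G:1754, H:1096, J:1973, K:730 → nearest is K
(29, 3) — d² to each: G:196, H:50, J:985, K:164 → nearest is H
(18, 36) — d² to each: G:1098, H:820, J:765, K:1066 → nearest is J
Tally — G:1, H:3, J:2, K:1. H captures the most (3).

H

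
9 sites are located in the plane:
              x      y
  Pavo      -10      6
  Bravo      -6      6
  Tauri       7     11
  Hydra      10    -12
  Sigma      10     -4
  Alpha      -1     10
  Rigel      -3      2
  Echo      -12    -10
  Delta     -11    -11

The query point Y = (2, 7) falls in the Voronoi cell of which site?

Alpha

Compare squared distances (the ordering matches that of the actual distances):
d²(Y, Pavo) = (2−(-10))² + (7−6)² = 144 + 1 = 145
d²(Y, Bravo) = (2−(-6))² + (7−6)² = 64 + 1 = 65
d²(Y, Tauri) = (2−7)² + (7−11)² = 25 + 16 = 41
d²(Y, Hydra) = (2−10)² + (7−(-12))² = 64 + 361 = 425
d²(Y, Sigma) = (2−10)² + (7−(-4))² = 64 + 121 = 185
d²(Y, Alpha) = (2−(-1))² + (7−10)² = 9 + 9 = 18
d²(Y, Rigel) = (2−(-3))² + (7−2)² = 25 + 25 = 50
d²(Y, Echo) = (2−(-12))² + (7−(-10))² = 196 + 289 = 485
d²(Y, Delta) = (2−(-11))² + (7−(-11))² = 169 + 324 = 493
Minimum is at Alpha.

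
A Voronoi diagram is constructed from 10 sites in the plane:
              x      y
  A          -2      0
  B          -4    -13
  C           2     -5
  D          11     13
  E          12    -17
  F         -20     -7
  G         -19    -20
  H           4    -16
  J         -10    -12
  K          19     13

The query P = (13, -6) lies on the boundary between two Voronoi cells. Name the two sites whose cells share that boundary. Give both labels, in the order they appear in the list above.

C and E

Squared distances from P to each site:
|PA|² = (13−(-2))² + (-6−0)² = 225 + 36 = 261
|PB|² = (13−(-4))² + (-6−(-13))² = 289 + 49 = 338
|PC|² = (13−2)² + (-6−(-5))² = 121 + 1 = 122
|PD|² = (13−11)² + (-6−13)² = 4 + 361 = 365
|PE|² = (13−12)² + (-6−(-17))² = 1 + 121 = 122
|PF|² = (13−(-20))² + (-6−(-7))² = 1089 + 1 = 1090
|PG|² = (13−(-19))² + (-6−(-20))² = 1024 + 196 = 1220
|PH|² = (13−4)² + (-6−(-16))² = 81 + 100 = 181
|PJ|² = (13−(-10))² + (-6−(-12))² = 529 + 36 = 565
|PK|² = (13−19)² + (-6−13)² = 36 + 361 = 397
P is equidistant from C and E (both at squared distance 122), and every other site is strictly farther — so P lies on the C–E Voronoi edge.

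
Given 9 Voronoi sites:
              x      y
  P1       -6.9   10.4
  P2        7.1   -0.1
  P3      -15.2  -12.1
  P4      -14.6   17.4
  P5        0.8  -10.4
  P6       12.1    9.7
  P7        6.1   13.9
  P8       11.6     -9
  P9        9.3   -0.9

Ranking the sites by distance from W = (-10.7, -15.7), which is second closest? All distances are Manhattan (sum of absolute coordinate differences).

P5

d(W,P1) = 3.8 + 26.1 = 29.9
d(W,P2) = 17.8 + 15.6 = 33.4
d(W,P3) = 4.5 + 3.6 = 8.1
d(W,P4) = 3.9 + 33.1 = 37
d(W,P5) = 11.5 + 5.3 = 16.8
d(W,P6) = 22.8 + 25.4 = 48.2
d(W,P7) = 16.8 + 29.6 = 46.4
d(W,P8) = 22.3 + 6.7 = 29
d(W,P9) = 20 + 14.8 = 34.8
Sorted ascending: P3, P5, P8, … — the second-nearest is P5.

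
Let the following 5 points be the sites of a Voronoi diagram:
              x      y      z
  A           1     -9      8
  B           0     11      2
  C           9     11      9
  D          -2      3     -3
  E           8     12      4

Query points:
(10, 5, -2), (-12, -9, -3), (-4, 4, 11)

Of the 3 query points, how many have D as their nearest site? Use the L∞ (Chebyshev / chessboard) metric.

(10, 5, -2) — d to each: A:14, B:10, C:11, D:12, E:7 → nearest is E
(-12, -9, -3) — d to each: A:13, B:20, C:21, D:12, E:21 → nearest is D
(-4, 4, 11) — d to each: A:13, B:9, C:13, D:14, E:12 → nearest is B
1 of the 3 points has D as nearest.

1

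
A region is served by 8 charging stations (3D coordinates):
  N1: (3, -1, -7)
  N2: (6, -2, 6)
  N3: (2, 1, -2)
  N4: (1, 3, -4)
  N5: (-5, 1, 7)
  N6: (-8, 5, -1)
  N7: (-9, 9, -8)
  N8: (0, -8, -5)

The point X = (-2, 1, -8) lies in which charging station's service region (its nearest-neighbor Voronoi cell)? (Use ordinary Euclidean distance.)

Since √ is increasing, it suffices to compare squared distances:
|XN1|² = 25 + 4 + 1 = 30
|XN2|² = 64 + 9 + 196 = 269
|XN3|² = 16 + 0 + 36 = 52
|XN4|² = 9 + 4 + 16 = 29
|XN5|² = 9 + 0 + 225 = 234
|XN6|² = 36 + 16 + 49 = 101
|XN7|² = 49 + 64 + 0 = 113
|XN8|² = 4 + 81 + 9 = 94
The smallest is to N4, so X lies in the Voronoi region of N4.

N4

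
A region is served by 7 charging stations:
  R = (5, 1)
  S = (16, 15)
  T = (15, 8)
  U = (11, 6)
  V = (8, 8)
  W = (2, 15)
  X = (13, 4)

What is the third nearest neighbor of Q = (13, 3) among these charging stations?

Squared Euclidean distances:
|QR|² = (13−5)² + (3−1)² = 64 + 4 = 68
|QS|² = (13−16)² + (3−15)² = 9 + 144 = 153
|QT|² = (13−15)² + (3−8)² = 4 + 25 = 29
|QU|² = (13−11)² + (3−6)² = 4 + 9 = 13
|QV|² = (13−8)² + (3−8)² = 25 + 25 = 50
|QW|² = (13−2)² + (3−15)² = 121 + 144 = 265
|QX|² = (13−13)² + (3−4)² = 0 + 1 = 1
Sorted ascending: X, U, T, V, … — the third-nearest is T.

T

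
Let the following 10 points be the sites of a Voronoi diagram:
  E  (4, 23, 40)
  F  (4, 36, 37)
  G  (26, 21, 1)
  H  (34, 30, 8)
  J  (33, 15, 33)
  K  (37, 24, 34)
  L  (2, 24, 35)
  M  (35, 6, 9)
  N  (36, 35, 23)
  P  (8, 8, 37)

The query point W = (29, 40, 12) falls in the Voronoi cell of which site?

H

Squared Euclidean distances:
|WE|² = (29−4)² + (40−23)² + (12−40)² = 625 + 289 + 784 = 1698
|WF|² = (29−4)² + (40−36)² + (12−37)² = 625 + 16 + 625 = 1266
|WG|² = (29−26)² + (40−21)² + (12−1)² = 9 + 361 + 121 = 491
|WH|² = (29−34)² + (40−30)² + (12−8)² = 25 + 100 + 16 = 141
|WJ|² = (29−33)² + (40−15)² + (12−33)² = 16 + 625 + 441 = 1082
|WK|² = (29−37)² + (40−24)² + (12−34)² = 64 + 256 + 484 = 804
|WL|² = (29−2)² + (40−24)² + (12−35)² = 729 + 256 + 529 = 1514
|WM|² = (29−35)² + (40−6)² + (12−9)² = 36 + 1156 + 9 = 1201
|WN|² = (29−36)² + (40−35)² + (12−23)² = 49 + 25 + 121 = 195
|WP|² = (29−8)² + (40−8)² + (12−37)² = 441 + 1024 + 625 = 2090
H is nearest.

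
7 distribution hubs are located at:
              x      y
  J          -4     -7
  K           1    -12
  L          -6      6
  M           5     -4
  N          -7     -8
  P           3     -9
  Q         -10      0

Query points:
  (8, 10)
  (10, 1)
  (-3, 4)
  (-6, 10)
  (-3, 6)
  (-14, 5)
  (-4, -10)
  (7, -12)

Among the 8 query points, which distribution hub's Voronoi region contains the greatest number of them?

L

(8, 10) — d² to each: J:433, K:533, L:212, M:205, N:549, P:386, Q:424 → nearest is M
(10, 1) — d² to each: J:260, K:250, L:281, M:50, N:370, P:149, Q:401 → nearest is M
(-3, 4) — d² to each: J:122, K:272, L:13, M:128, N:160, P:205, Q:65 → nearest is L
(-6, 10) — d² to each: J:293, K:533, L:16, M:317, N:325, P:442, Q:116 → nearest is L
(-3, 6) — d² to each: J:170, K:340, L:9, M:164, N:212, P:261, Q:85 → nearest is L
(-14, 5) — d² to each: J:244, K:514, L:65, M:442, N:218, P:485, Q:41 → nearest is Q
(-4, -10) — d² to each: J:9, K:29, L:260, M:117, N:13, P:50, Q:136 → nearest is J
(7, -12) — d² to each: J:146, K:36, L:493, M:68, N:212, P:25, Q:433 → nearest is P
Tally — J:1, L:3, M:2, P:1, Q:1. L captures the most (3).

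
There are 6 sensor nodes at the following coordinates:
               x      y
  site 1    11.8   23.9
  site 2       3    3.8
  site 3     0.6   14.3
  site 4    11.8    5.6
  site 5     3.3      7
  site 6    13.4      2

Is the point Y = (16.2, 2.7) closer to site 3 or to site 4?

site 4

Compare squared distances:
d²(Y, site 3) = (16.2−0.6)² + (2.7−14.3)² = 243.36 + 134.56 = 377.92
d²(Y, site 4) = (16.2−11.8)² + (2.7−5.6)² = 19.36 + 8.41 = 27.77
377.92 > 27.77, so site 4 is closer.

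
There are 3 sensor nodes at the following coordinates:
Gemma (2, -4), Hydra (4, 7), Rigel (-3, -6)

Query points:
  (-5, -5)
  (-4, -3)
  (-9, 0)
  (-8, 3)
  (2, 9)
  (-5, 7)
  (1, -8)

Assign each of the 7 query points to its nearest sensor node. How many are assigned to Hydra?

2

(-5, -5) — d² to each: Gemma:50, Hydra:225, Rigel:5 → nearest is Rigel
(-4, -3) — d² to each: Gemma:37, Hydra:164, Rigel:10 → nearest is Rigel
(-9, 0) — d² to each: Gemma:137, Hydra:218, Rigel:72 → nearest is Rigel
(-8, 3) — d² to each: Gemma:149, Hydra:160, Rigel:106 → nearest is Rigel
(2, 9) — d² to each: Gemma:169, Hydra:8, Rigel:250 → nearest is Hydra
(-5, 7) — d² to each: Gemma:170, Hydra:81, Rigel:173 → nearest is Hydra
(1, -8) — d² to each: Gemma:17, Hydra:234, Rigel:20 → nearest is Gemma
2 of the 7 points have Hydra as nearest.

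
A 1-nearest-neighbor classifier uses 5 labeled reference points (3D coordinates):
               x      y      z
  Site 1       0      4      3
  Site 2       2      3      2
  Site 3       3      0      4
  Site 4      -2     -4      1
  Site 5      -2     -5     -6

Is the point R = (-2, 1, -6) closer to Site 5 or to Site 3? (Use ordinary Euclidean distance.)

Compare squared distances:
d²(R, Site 5) = (-2−(-2))² + (1−(-5))² + (-6−(-6))² = 0 + 36 + 0 = 36
d²(R, Site 3) = (-2−3)² + (1−0)² + (-6−4)² = 25 + 1 + 100 = 126
36 < 126, so Site 5 is closer.

Site 5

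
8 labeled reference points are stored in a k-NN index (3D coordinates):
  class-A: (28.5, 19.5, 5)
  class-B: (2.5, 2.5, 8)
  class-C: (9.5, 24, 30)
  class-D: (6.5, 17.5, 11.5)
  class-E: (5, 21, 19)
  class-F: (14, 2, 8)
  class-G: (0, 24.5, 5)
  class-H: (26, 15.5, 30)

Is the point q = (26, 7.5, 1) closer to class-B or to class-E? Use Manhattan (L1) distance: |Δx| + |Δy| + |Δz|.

d(q, class-B) = |26−2.5| + |7.5−2.5| + |1−8| = 23.5 + 5 + 7 = 35.5
d(q, class-E) = |26−5| + |7.5−21| + |1−19| = 21 + 13.5 + 18 = 52.5
35.5 < 52.5, so class-B is closer.

class-B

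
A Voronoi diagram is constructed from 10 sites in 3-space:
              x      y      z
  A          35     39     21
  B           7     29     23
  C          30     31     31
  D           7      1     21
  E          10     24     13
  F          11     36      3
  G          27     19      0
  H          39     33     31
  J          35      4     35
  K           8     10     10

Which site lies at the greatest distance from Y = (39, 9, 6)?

B

Squared Euclidean distances:
|YA|² = 16 + 900 + 225 = 1141
|YB|² = 1024 + 400 + 289 = 1713
|YC|² = 81 + 484 + 625 = 1190
|YD|² = 1024 + 64 + 225 = 1313
|YE|² = 841 + 225 + 49 = 1115
|YF|² = 784 + 729 + 9 = 1522
|YG|² = 144 + 100 + 36 = 280
|YH|² = 0 + 576 + 625 = 1201
|YJ|² = 16 + 25 + 841 = 882
|YK|² = 961 + 1 + 16 = 978
The largest is to B.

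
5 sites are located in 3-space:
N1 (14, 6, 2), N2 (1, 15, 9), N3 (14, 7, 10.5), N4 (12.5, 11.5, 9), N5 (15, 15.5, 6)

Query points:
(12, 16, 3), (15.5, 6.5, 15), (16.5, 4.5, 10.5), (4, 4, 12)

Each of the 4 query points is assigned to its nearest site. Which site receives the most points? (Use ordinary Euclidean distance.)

N3

(12, 16, 3) — d² to each: N1:105, N2:158, N3:141.25, N4:56.5, N5:18.25 → nearest is N5
(15.5, 6.5, 15) — d² to each: N1:171.5, N2:318.5, N3:22.75, N4:70, N5:162.25 → nearest is N3
(16.5, 4.5, 10.5) — d² to each: N1:80.75, N2:352.75, N3:12.5, N4:67.25, N5:143.5 → nearest is N3
(4, 4, 12) — d² to each: N1:204, N2:139, N3:111.25, N4:137.5, N5:289.25 → nearest is N3
Tally — N3:3, N5:1. N3 captures the most (3).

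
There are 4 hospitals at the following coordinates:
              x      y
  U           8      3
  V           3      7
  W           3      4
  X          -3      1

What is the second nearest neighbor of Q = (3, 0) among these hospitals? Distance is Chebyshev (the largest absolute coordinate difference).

d(Q,U) = max(5, 3) = 5
d(Q,V) = max(0, 7) = 7
d(Q,W) = max(0, 4) = 4
d(Q,X) = max(6, 1) = 6
Sorted ascending: W, U, X, … — the second-nearest is U.

U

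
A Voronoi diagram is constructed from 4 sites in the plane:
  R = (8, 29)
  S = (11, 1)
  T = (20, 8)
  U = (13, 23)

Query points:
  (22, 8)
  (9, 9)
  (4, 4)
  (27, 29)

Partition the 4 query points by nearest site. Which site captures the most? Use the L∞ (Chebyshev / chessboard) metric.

(22, 8) — d to each: R:21, S:11, T:2, U:15 → nearest is T
(9, 9) — d to each: R:20, S:8, T:11, U:14 → nearest is S
(4, 4) — d to each: R:25, S:7, T:16, U:19 → nearest is S
(27, 29) — d to each: R:19, S:28, T:21, U:14 → nearest is U
Tally — S:2, T:1, U:1. S captures the most (2).

S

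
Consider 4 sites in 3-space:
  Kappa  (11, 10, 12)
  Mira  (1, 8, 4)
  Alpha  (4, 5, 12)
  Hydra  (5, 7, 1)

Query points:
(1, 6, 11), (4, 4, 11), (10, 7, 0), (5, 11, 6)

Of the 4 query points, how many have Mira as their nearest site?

1

(1, 6, 11) — d² to each: Kappa:117, Mira:53, Alpha:11, Hydra:117 → nearest is Alpha
(4, 4, 11) — d² to each: Kappa:86, Mira:74, Alpha:2, Hydra:110 → nearest is Alpha
(10, 7, 0) — d² to each: Kappa:154, Mira:98, Alpha:184, Hydra:26 → nearest is Hydra
(5, 11, 6) — d² to each: Kappa:73, Mira:29, Alpha:73, Hydra:41 → nearest is Mira
1 of the 4 points has Mira as nearest.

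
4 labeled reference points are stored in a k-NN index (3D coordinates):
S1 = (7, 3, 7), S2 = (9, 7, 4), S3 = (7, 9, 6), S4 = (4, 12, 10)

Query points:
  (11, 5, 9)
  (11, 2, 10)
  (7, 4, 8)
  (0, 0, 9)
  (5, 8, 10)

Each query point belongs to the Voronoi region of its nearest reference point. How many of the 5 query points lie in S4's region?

1

(11, 5, 9) — d² to each: S1:24, S2:33, S3:41, S4:99 → nearest is S1
(11, 2, 10) — d² to each: S1:26, S2:65, S3:81, S4:149 → nearest is S1
(7, 4, 8) — d² to each: S1:2, S2:29, S3:29, S4:77 → nearest is S1
(0, 0, 9) — d² to each: S1:62, S2:155, S3:139, S4:161 → nearest is S1
(5, 8, 10) — d² to each: S1:38, S2:53, S3:21, S4:17 → nearest is S4
1 of the 5 points has S4 as nearest.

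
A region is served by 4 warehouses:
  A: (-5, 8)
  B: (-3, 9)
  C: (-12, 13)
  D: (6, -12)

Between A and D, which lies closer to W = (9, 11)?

A

Compare squared distances:
|WA|² = (9−(-5))² + (11−8)² = 196 + 9 = 205
|WD|² = (9−6)² + (11−(-12))² = 9 + 529 = 538
205 < 538, so A is closer.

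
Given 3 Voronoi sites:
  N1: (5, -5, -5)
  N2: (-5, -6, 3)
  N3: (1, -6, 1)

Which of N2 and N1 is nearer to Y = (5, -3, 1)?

N1

Compare squared distances:
|YN2|² = (5−(-5))² + (-3−(-6))² + (1−3)² = 100 + 9 + 4 = 113
|YN1|² = (5−5)² + (-3−(-5))² + (1−(-5))² = 0 + 4 + 36 = 40
113 > 40, so N1 is closer.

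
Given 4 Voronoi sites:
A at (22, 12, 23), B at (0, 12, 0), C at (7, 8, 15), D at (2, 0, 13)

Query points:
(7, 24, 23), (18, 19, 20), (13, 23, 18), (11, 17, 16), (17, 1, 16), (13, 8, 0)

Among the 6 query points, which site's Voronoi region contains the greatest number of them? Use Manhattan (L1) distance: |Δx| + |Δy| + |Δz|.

(7, 24, 23) — d to each: A:27, B:42, C:24, D:39 → nearest is C
(18, 19, 20) — d to each: A:14, B:45, C:27, D:42 → nearest is A
(13, 23, 18) — d to each: A:25, B:42, C:24, D:39 → nearest is C
(11, 17, 16) — d to each: A:23, B:32, C:14, D:29 → nearest is C
(17, 1, 16) — d to each: A:23, B:44, C:18, D:19 → nearest is C
(13, 8, 0) — d to each: A:36, B:17, C:21, D:32 → nearest is B
Tally — A:1, B:1, C:4. C captures the most (4).

C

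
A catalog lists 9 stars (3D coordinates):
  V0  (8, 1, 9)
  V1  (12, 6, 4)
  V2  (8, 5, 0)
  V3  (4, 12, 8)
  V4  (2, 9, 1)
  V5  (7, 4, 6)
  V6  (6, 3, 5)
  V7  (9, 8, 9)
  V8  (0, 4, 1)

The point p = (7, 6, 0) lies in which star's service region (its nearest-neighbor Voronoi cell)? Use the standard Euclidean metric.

Since √ is increasing, it suffices to compare squared distances:
|pV0|² = (7−8)² + (6−1)² + (0−9)² = 1 + 25 + 81 = 107
|pV1|² = (7−12)² + (6−6)² + (0−4)² = 25 + 0 + 16 = 41
|pV2|² = (7−8)² + (6−5)² + (0−0)² = 1 + 1 + 0 = 2
|pV3|² = (7−4)² + (6−12)² + (0−8)² = 9 + 36 + 64 = 109
|pV4|² = (7−2)² + (6−9)² + (0−1)² = 25 + 9 + 1 = 35
|pV5|² = (7−7)² + (6−4)² + (0−6)² = 0 + 4 + 36 = 40
|pV6|² = (7−6)² + (6−3)² + (0−5)² = 1 + 9 + 25 = 35
|pV7|² = (7−9)² + (6−8)² + (0−9)² = 4 + 4 + 81 = 89
|pV8|² = (7−0)² + (6−4)² + (0−1)² = 49 + 4 + 1 = 54
Minimum is at V2.

V2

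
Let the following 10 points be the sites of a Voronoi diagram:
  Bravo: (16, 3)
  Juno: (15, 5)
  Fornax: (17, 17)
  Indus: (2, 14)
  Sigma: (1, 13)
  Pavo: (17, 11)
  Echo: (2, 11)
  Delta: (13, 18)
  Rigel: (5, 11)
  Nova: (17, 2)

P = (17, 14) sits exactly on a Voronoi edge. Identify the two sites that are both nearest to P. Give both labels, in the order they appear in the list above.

Fornax and Pavo

Squared distances from P to each site:
d²(P, Bravo) = (17−16)² + (14−3)² = 1 + 121 = 122
d²(P, Juno) = (17−15)² + (14−5)² = 4 + 81 = 85
d²(P, Fornax) = (17−17)² + (14−17)² = 0 + 9 = 9
d²(P, Indus) = (17−2)² + (14−14)² = 225 + 0 = 225
d²(P, Sigma) = (17−1)² + (14−13)² = 256 + 1 = 257
d²(P, Pavo) = (17−17)² + (14−11)² = 0 + 9 = 9
d²(P, Echo) = (17−2)² + (14−11)² = 225 + 9 = 234
d²(P, Delta) = (17−13)² + (14−18)² = 16 + 16 = 32
d²(P, Rigel) = (17−5)² + (14−11)² = 144 + 9 = 153
d²(P, Nova) = (17−17)² + (14−2)² = 0 + 144 = 144
P is equidistant from Fornax and Pavo (both at squared distance 9), and every other site is strictly farther — so P lies on the Fornax–Pavo Voronoi edge.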